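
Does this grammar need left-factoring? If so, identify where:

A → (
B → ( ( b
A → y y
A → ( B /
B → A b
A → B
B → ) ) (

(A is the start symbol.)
Left-factoring is needed when two productions for the same non-terminal
share a common prefix on the right-hand side.

Productions for A:
  A → (
  A → y y
  A → ( B /
  A → B
Productions for B:
  B → ( ( b
  B → A b
  B → ) ) (

Found common prefix '(' in productions for A

Answer: Yes, A has productions with common prefix '('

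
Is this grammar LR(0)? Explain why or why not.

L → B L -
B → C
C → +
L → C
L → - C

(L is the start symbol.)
Augment with L' → L and build the canonical LR(0) collection (I0 = CLOSURE({[L' → . L]}), then GOTO on every symbol after a dot until no new states appear). It has 9 states:
  I0: { [B → . C], [C → . +], [L → . - C], [L → . B L -], [L → . C], [L' → . L] }  — shift
  I1: { [C → + .] }  — reduce
  I2: { [C → . +], [L → - . C] }  — shift
  I3: { [B → . C], [C → . +], [L → . - C], [L → . B L -], [L → . C], [L → B . L -] }  — shift
  I4: { [B → C .], [L → C .] }  — 2 reduces
  I5: { [L' → L .] }  — accept
  I6: { [L → B L . -] }  — shift
  I7: { [L → B L - .] }  — reduce
  I8: { [L → - C .] }  — reduce

Conflict in state I4:
  Reduce-reduce conflict: [B → C .] and [L → C .]
So the grammar is NOT LR(0).

Answer: No. Reduce-reduce conflict: [B → C .] and [L → C .]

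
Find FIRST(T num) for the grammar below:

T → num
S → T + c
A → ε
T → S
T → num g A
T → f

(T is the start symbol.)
FIRST sets of the non-terminals involved (from the grammar, by fixed-point iteration):
  FIRST(T) = { 'f', 'num' }

To compute FIRST(T num), process the symbols left to right:
Symbol T is a non-terminal. Add FIRST(T) \ {ε} = { 'f', 'num' }
T is not nullable (ε ∉ FIRST(T)), so stop here.
FIRST(T num) = { 'f', 'num' }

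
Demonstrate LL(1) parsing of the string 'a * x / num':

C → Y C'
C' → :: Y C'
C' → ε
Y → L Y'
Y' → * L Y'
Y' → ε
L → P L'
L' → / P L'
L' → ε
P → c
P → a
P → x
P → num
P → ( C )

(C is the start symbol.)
Stack is shown with the top on the left.

Stack           Input          Action
-------------------------------------
C $             a * x / num $  output C → Y C'
Y C' $          a * x / num $  output Y → L Y'
L Y' C' $       a * x / num $  output L → P L'
P L' Y' C' $    a * x / num $  output P → a
a L' Y' C' $    a * x / num $  match 'a'
L' Y' C' $      * x / num $    output L' → ε
Y' C' $         * x / num $    output Y' → * L Y'
* L Y' C' $     * x / num $    match '*'
L Y' C' $       x / num $      output L → P L'
P L' Y' C' $    x / num $      output P → x
x L' Y' C' $    x / num $      match 'x'
L' Y' C' $      / num $        output L' → / P L'
/ P L' Y' C' $  / num $        match '/'
P L' Y' C' $    num $          output P → num
num L' Y' C' $  num $          match 'num'
L' Y' C' $      $              output L' → ε
Y' C' $         $              output Y' → ε
C' $            $              output C' → ε
$               $              accept

The string is accepted.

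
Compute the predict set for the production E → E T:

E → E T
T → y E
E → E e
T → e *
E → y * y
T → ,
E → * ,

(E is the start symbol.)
{ '*', 'y' }

PREDICT(E → E T) = (FIRST(RHS) \ {ε}) ∪ (FOLLOW(E) if ε ∈ FIRST(RHS), i.e. RHS ⇒* ε)
FIRST(E) = { '*', 'y' }
FIRST(E T) = { '*', 'y' }
ε ∉ FIRST(E T), so FOLLOW(E) is not added.
PREDICT(E → E T) = { '*', 'y' }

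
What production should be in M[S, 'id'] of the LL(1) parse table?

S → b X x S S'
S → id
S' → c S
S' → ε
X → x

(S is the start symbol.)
S → id

To find M[S, 'id'], we find productions for S where 'id' is in the predict set (PREDICT(N → α) = (FIRST(α) \ {ε}) ∪ (FOLLOW(N) if α ⇒* ε)).

S → b X x S S': PREDICT = { 'b' }
S → id: PREDICT = { 'id' }
  'id' is in predict set, so this production goes in M[S, 'id']

M[S, 'id'] = S → id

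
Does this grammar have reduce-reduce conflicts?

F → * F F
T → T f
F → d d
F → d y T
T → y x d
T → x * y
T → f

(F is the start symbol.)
No reduce-reduce conflicts

A reduce-reduce conflict occurs when an LR(0) state has two complete items [A → α .] and [B → β .] — both call for a reduction, and with no lookahead the parser cannot choose between them.

Augment with F' → F and build the canonical LR(0) collection (I0 = CLOSURE({[F' → . F]}), then GOTO on every symbol after a dot until no new states appear). It has 17 states:
  I0: { [F → . * F F], [F → . d d], [F → . d y T], [F' → . F] }  — shift
  I1: { [F → * . F F], [F → . * F F], [F → . d d], [F → . d y T] }  — shift
  I2: { [F' → F .] }  — accept
  I3: { [F → d . d], [F → d . y T] }  — shift
  I4: { [F → d d .] }  — reduce
  I5: { [F → d y . T], [T → . T f], [T → . f], [T → . x * y], [T → . y x d] }  — shift
  I6: { [F → d y T .], [T → T . f] }  — shift, reduce
  I7: { [T → f .] }  — reduce
  I8: { [T → x . * y] }  — shift
  I9: { [T → y . x d] }  — shift
  I10: { [T → y x . d] }  — shift
  I11: { [T → y x d .] }  — reduce
  I12: { [T → x * . y] }  — shift
  I13: { [T → x * y .] }  — reduce
  I14: { [T → T f .] }  — reduce
  I15: { [F → * F . F], [F → . * F F], [F → . d d], [F → . d y T] }  — shift
  I16: { [F → * F F .] }  — reduce

No state contains more than one complete item.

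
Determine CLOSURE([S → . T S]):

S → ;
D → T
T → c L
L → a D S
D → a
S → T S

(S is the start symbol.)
{ [S → . T S], [T → . c L] }

Start with: [S → . T S]
  [S → . T S] has the dot before T: add [T → . c L]
No further items can be added.

CLOSURE = { [S → . T S], [T → . c L] }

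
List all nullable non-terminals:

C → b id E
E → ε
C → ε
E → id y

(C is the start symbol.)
ε-productions: E → ε, C → ε
So E, C are immediately nullable.
Every non-terminal is now nullable.
Nullable = { 'C', 'E' }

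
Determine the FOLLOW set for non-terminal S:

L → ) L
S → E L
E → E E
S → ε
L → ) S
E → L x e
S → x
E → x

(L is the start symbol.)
To compute FOLLOW(S), find every occurrence of S on a right-hand side N → α S β: add FIRST(β) \ {ε}, and if β is empty or nullable also add FOLLOW(N). Iterate to a fixed point.

In L → ) S: S is at the end, add FOLLOW(L)

The FOLLOW sets referred to above (computed the same way, to a fixed point):
  FOLLOW(L) = { $, 'x' }

Taking the union: FOLLOW(S) = { $, 'x' }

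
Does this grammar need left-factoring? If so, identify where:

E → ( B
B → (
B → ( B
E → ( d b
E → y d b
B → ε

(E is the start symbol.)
Yes, E has productions with common prefix '('; B has productions with common prefix '('

Left-factoring is needed when two productions for the same non-terminal
share a common prefix on the right-hand side.

Productions for E:
  E → ( B
  E → ( d b
  E → y d b
Productions for B:
  B → (
  B → ( B
  B → ε

Found common prefix '(' in productions for E
Found common prefix '(' in productions for B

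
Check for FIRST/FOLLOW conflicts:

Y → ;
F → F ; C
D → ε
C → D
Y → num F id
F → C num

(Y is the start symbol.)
No FIRST/FOLLOW conflicts.

Nullable non-terminals: C, D.
C has a nullable alternative but only one production, so nothing to check.
D has a nullable alternative but only one production, so nothing to check.

F, Y have no nullable alternative, so no FIRST/FOLLOW check is needed there.

No FIRST/FOLLOW conflicts found.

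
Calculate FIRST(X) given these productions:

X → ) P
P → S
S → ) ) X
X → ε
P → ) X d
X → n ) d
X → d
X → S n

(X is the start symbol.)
To compute FIRST(X), examine every production with X on the left-hand side, reading each right-hand side left to right until a non-nullable symbol is reached.

FIRST sets of the other non-terminals involved (by the same procedure, iterated to a fixed point):
  FIRST(S) = { ')' }

From X → ) P:
  - ')' is a terminal: add ')' and stop
From X → ε:
  - ε-production, so ε ∈ FIRST(X)
From X → n ) d:
  - n is a terminal: add 'n' and stop
From X → d:
  - d is a terminal: add 'd' and stop
From X → S n:
  - S is a non-terminal: add FIRST(S) \ {ε} = { ')' }
    S is not nullable, so stop

Collecting: FIRST(X) = { ')', 'd', 'n', ε }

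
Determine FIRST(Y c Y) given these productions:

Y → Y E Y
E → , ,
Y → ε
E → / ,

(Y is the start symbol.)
{ ',', '/', 'c' }

FIRST sets of the non-terminals involved (from the grammar, by fixed-point iteration):
  FIRST(Y) = { ',', '/', ε }

To compute FIRST(Y c Y), process the symbols left to right:
Symbol Y is a non-terminal. Add FIRST(Y) \ {ε} = { ',', '/' }
Y is nullable (ε ∈ FIRST(Y)), continue to the next symbol.
Symbol c is a terminal. Add 'c' and stop.
FIRST(Y c Y) = { ',', '/', 'c' }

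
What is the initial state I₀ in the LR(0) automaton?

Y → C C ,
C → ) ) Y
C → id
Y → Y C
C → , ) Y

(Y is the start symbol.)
First, augment the grammar with Y' → Y
I₀ = CLOSURE({ [Y' → . Y] }):
  [Y' → . Y] has the dot before Y: add [Y → . C C ,], [Y → . Y C]
  [Y → . C C ,] has the dot before C: add [C → . ) ) Y], [C → . id], [C → . , ) Y]
No further items can be added.

I₀ = { [C → . ) ) Y], [C → . , ) Y], [C → . id], [Y → . C C ,], [Y → . Y C], [Y' → . Y] }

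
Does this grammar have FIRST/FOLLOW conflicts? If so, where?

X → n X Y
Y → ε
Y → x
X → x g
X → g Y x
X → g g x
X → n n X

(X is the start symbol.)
Yes. Y → x with FOLLOW(Y) on { 'x' }

A FIRST/FOLLOW conflict occurs when a non-terminal N has a nullable alternative N → β (β ⇒* ε) and another alternative N → α with FIRST(α) ∩ FOLLOW(N) ≠ ∅: on such a lookahead the parser cannot decide between expanding α and letting N vanish via β.

Nullable non-terminals: Y.

Y: nullable alternative(s) Y → ε; FOLLOW(Y) = { $, 'x' }
  Y → ε: FIRST \ {ε} = { } — this is the only nullable alternative, skip
  Y → x: FIRST \ {ε} = { 'x' } — overlaps FOLLOW(Y) on { 'x' }: CONFLICT

X has no nullable alternative, so no FIRST/FOLLOW check is needed there.

So the grammar has 1 FIRST/FOLLOW conflict (marked CONFLICT above).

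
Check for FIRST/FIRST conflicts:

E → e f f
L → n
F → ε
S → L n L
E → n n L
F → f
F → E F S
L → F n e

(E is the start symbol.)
Yes. L → n / L → F n e on { 'n' }

A FIRST/FIRST conflict occurs when two productions N → α and N → β for the same non-terminal have FIRST(α) ∩ FIRST(β) ≠ ∅ (with ε ∈ FIRST of a nullable right-hand side, so two nullable alternatives also conflict).

FIRST sets of the non-terminals at (or reachable through a nullable prefix from) the front of some alternative:
  FIRST(F) = { 'e', 'f', 'n', ε }
  FIRST(E) = { 'e', 'n' }

Productions for E:
  E → e f f: FIRST = { 'e' }
  E → n n L: FIRST = { 'n' }
Productions for L:
  L → n: FIRST = { 'n' }
  L → F n e: FIRST = { 'e', 'f', 'n' }
Productions for F:
  F → ε: FIRST = { ε }
  F → f: FIRST = { 'f' }
  F → E F S: FIRST = { 'e', 'n' }
S has only one production, so no FIRST/FIRST conflict is possible there.

Conflict for L: L → n and L → F n e
  Overlap: { 'n' }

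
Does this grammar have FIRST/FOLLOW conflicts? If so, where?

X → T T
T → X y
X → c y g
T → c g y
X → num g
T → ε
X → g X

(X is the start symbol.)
Yes. T → X y with FOLLOW(T) on { 'c', 'g', 'num', 'y' }; T → c g y with FOLLOW(T) on { 'c' }

Nullable non-terminals: T, X.
FIRST sets used below: FIRST(X) = { 'c', 'g', 'num', 'y', ε }, FIRST(T) = { 'c', 'g', 'num', 'y', ε }

T: nullable alternative(s) T → ε; FOLLOW(T) = { $, 'c', 'g', 'num', 'y' }
  T → X y: FIRST \ {ε} = { 'c', 'g', 'num', 'y' } — overlaps FOLLOW(T) on { 'c', 'g', 'num', 'y' }: CONFLICT
  T → c g y: FIRST \ {ε} = { 'c' } — overlaps FOLLOW(T) on { 'c' }: CONFLICT
  T → ε: FIRST \ {ε} = { } — this is the only nullable alternative, skip

X: nullable alternative(s) X → T T; FOLLOW(X) = { $, 'y' }
  X → T T: FIRST \ {ε} = { 'c', 'g', 'num', 'y' } — this is the only nullable alternative, skip
  X → c y g: FIRST \ {ε} = { 'c' } — disjoint from FOLLOW(X)
  X → num g: FIRST \ {ε} = { 'num' } — disjoint from FOLLOW(X)
  X → g X: FIRST \ {ε} = { 'g' } — disjoint from FOLLOW(X)

So the grammar has 2 FIRST/FOLLOW conflicts (marked CONFLICT above).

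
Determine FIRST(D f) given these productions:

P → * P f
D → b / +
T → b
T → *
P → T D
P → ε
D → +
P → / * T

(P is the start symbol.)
{ '+', 'b' }

FIRST sets of the non-terminals involved (from the grammar, by fixed-point iteration):
  FIRST(D) = { '+', 'b' }

To compute FIRST(D f), process the symbols left to right:
Symbol D is a non-terminal. Add FIRST(D) \ {ε} = { '+', 'b' }
D is not nullable (ε ∉ FIRST(D)), so stop here.
FIRST(D f) = { '+', 'b' }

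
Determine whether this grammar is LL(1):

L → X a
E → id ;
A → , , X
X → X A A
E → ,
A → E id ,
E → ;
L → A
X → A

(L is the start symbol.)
A grammar is LL(1) if for each non-terminal N with multiple productions, the predict sets of those productions are pairwise disjoint, where PREDICT(N → α) = (FIRST(α) \ {ε}) ∪ (FOLLOW(N) if α ⇒* ε).

Relevant sets:
  FIRST(X) = { ',', ';', 'id' }
  FIRST(A) = { ',', ';', 'id' }
  FIRST(E) = { ',', ';', 'id' }

For L:
  PREDICT(L → X a) = { ',', ';', 'id' }
  PREDICT(L → A) = { ',', ';', 'id' }
For E:
  PREDICT(E → id ';') = { 'id' }
  PREDICT(E → ',') = { ',' }
  PREDICT(E → ';') = { ';' }
For A:
  PREDICT(A → ',' ',' X) = { ',' }
  PREDICT(A → E id ',') = { ',', ';', 'id' }
For X:
  PREDICT(X → X A A) = { ',', ';', 'id' }
  PREDICT(X → A) = { ',', ';', 'id' }

Conflict found: Predict set conflict for L: { ',', ';', 'id' }
The grammar is NOT LL(1).

Answer: No. Predict set conflict for L: { ',', ';', 'id' }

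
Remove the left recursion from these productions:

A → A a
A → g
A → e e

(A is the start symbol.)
A is directly left-recursive. The standard transformation for
  A → A α₁ | ... | A α_m | β₁ | ... | β_n
is
  A  → β₁ A' | ... | β_n A'
  A' → α₁ A' | ... | α_m A' | ε

A → g becomes A → g A'
A → e e becomes A → e e A'
A → A a becomes A' → a A'
Add A' → ε

Resulting grammar:
A → g A'
A → e e A'
A' → a A'
A' → ε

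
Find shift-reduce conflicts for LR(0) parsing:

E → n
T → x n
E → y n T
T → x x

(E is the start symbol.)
No shift-reduce conflicts

A shift-reduce conflict occurs when an LR(0) state has both:
  - a complete (reduce) item [A → α .] (dot at the end), and
  - a shift item [B → β . c γ] (dot before a terminal).

Augment with E' → E and build the canonical LR(0) collection (I0 = CLOSURE({[E' → . E]}), then GOTO on every symbol after a dot until no new states appear). It has 9 states:
  I0: { [E → . n], [E → . y n T], [E' → . E] }  — shift
  I1: { [E' → E .] }  — accept
  I2: { [E → n .] }  — reduce
  I3: { [E → y . n T] }  — shift
  I4: { [E → y n . T], [T → . x n], [T → . x x] }  — shift
  I5: { [E → y n T .] }  — reduce
  I6: { [T → x . n], [T → x . x] }  — shift
  I7: { [T → x n .] }  — reduce
  I8: { [T → x x .] }  — reduce

No state contains both a complete item and a shift item.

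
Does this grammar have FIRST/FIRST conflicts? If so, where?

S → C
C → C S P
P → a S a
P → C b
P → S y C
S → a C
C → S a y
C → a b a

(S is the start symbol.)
A FIRST/FIRST conflict occurs when two productions N → α and N → β for the same non-terminal have FIRST(α) ∩ FIRST(β) ≠ ∅ (with ε ∈ FIRST of a nullable right-hand side, so two nullable alternatives also conflict).

FIRST sets of the non-terminals at (or reachable through a nullable prefix from) the front of some alternative:
  FIRST(C) = { 'a' }
  FIRST(S) = { 'a' }

Productions for S:
  S → C: FIRST = { 'a' }
  S → a C: FIRST = { 'a' }
Productions for C:
  C → C S P: FIRST = { 'a' }
  C → S a y: FIRST = { 'a' }
  C → a b a: FIRST = { 'a' }
Productions for P:
  P → a S a: FIRST = { 'a' }
  P → C b: FIRST = { 'a' }
  P → S y C: FIRST = { 'a' }

Conflict for S: S → C and S → a C
  Overlap: { 'a' }
Conflict for C: C → C S P and C → S a y
  Overlap: { 'a' }
Conflict for C: C → C S P and C → a b a
  Overlap: { 'a' }
Conflict for C: C → S a y and C → a b a
  Overlap: { 'a' }
Conflict for P: P → a S a and P → C b
  Overlap: { 'a' }
Conflict for P: P → a S a and P → S y C
  Overlap: { 'a' }
Conflict for P: P → C b and P → S y C
  Overlap: { 'a' }

Answer: Yes. S → C / S → a C on { 'a' }; C → C S P / C → S a y on { 'a' }; C → C S P / C → a b a on { 'a' }; C → S a y / C → a b a on { 'a' }; P → a S a / P → C b on { 'a' }; P → a S a / P → S y C on { 'a' }; P → C b / P → S y C on { 'a' }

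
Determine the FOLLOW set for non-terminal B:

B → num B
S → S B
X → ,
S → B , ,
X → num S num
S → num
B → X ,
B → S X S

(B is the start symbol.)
B is the start symbol, so $ ∈ FOLLOW(B).
In B → num B: B is at the end; this adds FOLLOW(B) to itself — nothing new
In S → S B: B is at the end, add FOLLOW(S)
In S → B , ,: B is followed by ',' ',', add FIRST(',' ',') \ {ε} = { ',' }

The FOLLOW sets referred to above (computed the same way, to a fixed point):
  FOLLOW(S) = { $, ',', 'num' }

Taking the union: FOLLOW(B) = { $, ',', 'num' }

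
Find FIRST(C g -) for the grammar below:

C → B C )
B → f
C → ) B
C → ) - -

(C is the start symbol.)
FIRST sets of the non-terminals involved (from the grammar, by fixed-point iteration):
  FIRST(C) = { ')', 'f' }

To compute FIRST(C g -), process the symbols left to right:
Symbol C is a non-terminal. Add FIRST(C) \ {ε} = { ')', 'f' }
C is not nullable (ε ∉ FIRST(C)), so stop here.
FIRST(C g -) = { ')', 'f' }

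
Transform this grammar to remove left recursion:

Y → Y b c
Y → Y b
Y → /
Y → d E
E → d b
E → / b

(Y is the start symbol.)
Y → / Y'
Y → d E Y'
Y' → b c Y'
Y' → b Y'
Y' → ε
E → d b
E → / b

Y is directly left-recursive. The standard transformation for
  A → A α₁ | ... | A α_m | β₁ | ... | β_n
is
  A  → β₁ A' | ... | β_n A'
  A' → α₁ A' | ... | α_m A' | ε

Y → / becomes Y → / Y'
Y → d E becomes Y → d E Y'
Y → Y b c becomes Y' → b c Y'
Y → Y b becomes Y' → b Y'
Add Y' → ε

Productions for other non-terminals are unchanged:
  E → d b
  E → / b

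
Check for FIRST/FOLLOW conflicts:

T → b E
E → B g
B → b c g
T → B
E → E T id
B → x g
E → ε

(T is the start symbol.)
Yes. E → B g with FOLLOW(E) on { 'b', 'x' }; E → E T id with FOLLOW(E) on { 'b', 'x' }

A FIRST/FOLLOW conflict occurs when a non-terminal N has a nullable alternative N → β (β ⇒* ε) and another alternative N → α with FIRST(α) ∩ FOLLOW(N) ≠ ∅: on such a lookahead the parser cannot decide between expanding α and letting N vanish via β.

Nullable non-terminals: E.
FIRST sets used below: FIRST(B) = { 'b', 'x' }, FIRST(E) = { 'b', 'x', ε }, FIRST(T) = { 'b', 'x' }

E: nullable alternative(s) E → ε; FOLLOW(E) = { $, 'b', 'id', 'x' }
  E → B g: FIRST \ {ε} = { 'b', 'x' } — overlaps FOLLOW(E) on { 'b', 'x' }: CONFLICT
  E → E T id: FIRST \ {ε} = { 'b', 'x' } — overlaps FOLLOW(E) on { 'b', 'x' }: CONFLICT
  E → ε: FIRST \ {ε} = { } — this is the only nullable alternative, skip

B, T have no nullable alternative, so no FIRST/FOLLOW check is needed there.

So the grammar has 2 FIRST/FOLLOW conflicts (marked CONFLICT above).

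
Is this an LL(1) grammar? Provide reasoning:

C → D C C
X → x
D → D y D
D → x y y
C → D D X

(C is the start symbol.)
A grammar is LL(1) if for each non-terminal N with multiple productions, the predict sets of those productions are pairwise disjoint, where PREDICT(N → α) = (FIRST(α) \ {ε}) ∪ (FOLLOW(N) if α ⇒* ε).

Relevant sets:
  FIRST(D) = { 'x' }

For C:
  PREDICT(C → D C C) = { 'x' }
  PREDICT(C → D D X) = { 'x' }
For D:
  PREDICT(D → D y D) = { 'x' }
  PREDICT(D → x y y) = { 'x' }
X has a single production, so nothing to check there.

Conflict found: Predict set conflict for C: { 'x' }
The grammar is NOT LL(1).

Answer: No. Predict set conflict for C: { 'x' }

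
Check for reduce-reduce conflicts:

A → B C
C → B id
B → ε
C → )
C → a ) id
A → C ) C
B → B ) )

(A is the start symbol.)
No reduce-reduce conflicts

Augment with A' → A and build the canonical LR(0) collection (I0 = CLOSURE({[A' → . A]}), then GOTO on every symbol after a dot until no new states appear). It has 16 states:
  I0: { [A → . B C], [A → . C ) C], [A' → . A], [B → . B ) )], [B → .], [C → . )], [C → . B id], [C → . a ) id] }  — shift, reduce
  I1: { [C → ) .] }  — reduce
  I2: { [A' → A .] }  — accept
  I3: { [A → B . C], [B → . B ) )], [B → .], [B → B . ) )], [C → . )], [C → . B id], [C → . a ) id], [C → B . id] }  — shift, reduce
  I4: { [A → C . ) C] }  — shift
  I5: { [C → a . ) id] }  — shift
  I6: { [C → a ) . id] }  — shift
  I7: { [C → a ) id .] }  — reduce
  I8: { [A → C ) . C], [B → . B ) )], [B → .], [C → . )], [C → . B id], [C → . a ) id] }  — shift, reduce
  I9: { [B → B . ) )], [C → B . id] }  — shift
  I10: { [A → C ) C .] }  — reduce
  I11: { [B → B ) . )] }  — shift
  I12: { [C → B id .] }  — reduce
  I13: { [B → B ) ) .] }  — reduce
  I14: { [B → B ) . )], [C → ) .] }  — shift, reduce
  I15: { [A → B C .] }  — reduce

No state contains more than one complete item.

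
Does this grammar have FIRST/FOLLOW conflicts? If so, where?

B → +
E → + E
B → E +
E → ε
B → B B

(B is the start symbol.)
Yes. E → '+' E with FOLLOW(E) on { '+' }

A FIRST/FOLLOW conflict occurs when a non-terminal N has a nullable alternative N → β (β ⇒* ε) and another alternative N → α with FIRST(α) ∩ FOLLOW(N) ≠ ∅: on such a lookahead the parser cannot decide between expanding α and letting N vanish via β.

Nullable non-terminals: E.

E: nullable alternative(s) E → ε; FOLLOW(E) = { '+' }
  E → + E: FIRST \ {ε} = { '+' } — overlaps FOLLOW(E) on { '+' }: CONFLICT
  E → ε: FIRST \ {ε} = { } — this is the only nullable alternative, skip

B has no nullable alternative, so no FIRST/FOLLOW check is needed there.

So the grammar has 1 FIRST/FOLLOW conflict (marked CONFLICT above).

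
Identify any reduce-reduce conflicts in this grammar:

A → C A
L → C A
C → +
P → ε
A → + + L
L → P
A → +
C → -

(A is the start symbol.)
Augment with A' → A and build the canonical LR(0) collection (I0 = CLOSURE({[A' → . A]}), then GOTO on every symbol after a dot until no new states appear). It has 12 states:
  I0: { [A → . + + L], [A → . +], [A → . C A], [A' → . A], [C → . +], [C → . -] }  — shift
  I1: { [A → + . + L], [A → + .], [C → + .] }  — shift, 2 reduces
  I2: { [C → - .] }  — reduce
  I3: { [A' → A .] }  — accept
  I4: { [A → . + + L], [A → . +], [A → . C A], [A → C . A], [C → . +], [C → . -] }  — shift
  I5: { [A → C A .] }  — reduce
  I6: { [A → + + . L], [C → . +], [C → . -], [L → . C A], [L → . P], [P → .] }  — shift, reduce
  I7: { [C → + .] }  — reduce
  I8: { [A → . + + L], [A → . +], [A → . C A], [C → . +], [C → . -], [L → C . A] }  — shift
  I9: { [A → + + L .] }  — reduce
  I10: { [L → P .] }  — reduce
  I11: { [L → C A .] }  — reduce

I1 contains complete items [A → + .], [C → + .] — reduce-reduce conflict.

Answer: Yes — I1: [A → + .] vs [C → + .]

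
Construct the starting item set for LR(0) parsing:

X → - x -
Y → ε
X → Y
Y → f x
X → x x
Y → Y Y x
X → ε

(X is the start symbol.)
{ [X → . - x -], [X → . Y], [X → . x x], [X → .], [X' → . X], [Y → . Y Y x], [Y → . f x], [Y → .] }

First, augment the grammar with X' → X
I₀ = CLOSURE({ [X' → . X] }):
  [X' → . X] has the dot before X: add [X → . - x -], [X → . Y], [X → . x x], [X → .]
  [X → . Y] has the dot before Y: add [Y → .], [Y → . f x], [Y → . Y Y x]
No further items can be added.

I₀ = { [X → . - x -], [X → . Y], [X → . x x], [X → .], [X' → . X], [Y → . Y Y x], [Y → . f x], [Y → .] }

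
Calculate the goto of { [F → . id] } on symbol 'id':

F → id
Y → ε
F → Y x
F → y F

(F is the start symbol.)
GOTO(I, 'id') = CLOSURE({ [A → αX.β] : [A → α.Xβ] ∈ I, X = 'id' })

Items with dot before 'id', with the dot advanced:
  [F → . id] → [F → id .]
Closure adds nothing (no advanced item has the dot before a non-terminal).

GOTO = { [F → id .] }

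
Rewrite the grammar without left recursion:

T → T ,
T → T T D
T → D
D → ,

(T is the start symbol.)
T is directly left-recursive. The standard transformation for
  A → A α₁ | ... | A α_m | β₁ | ... | β_n
is
  A  → β₁ A' | ... | β_n A'
  A' → α₁ A' | ... | α_m A' | ε

T → D becomes T → D T'
T → T , becomes T' → , T'
T → T T D becomes T' → T D T'
Add T' → ε

Productions for other non-terminals are unchanged:
  D → ,

Resulting grammar:
T → D T'
T' → , T'
T' → T D T'
T' → ε
D → ,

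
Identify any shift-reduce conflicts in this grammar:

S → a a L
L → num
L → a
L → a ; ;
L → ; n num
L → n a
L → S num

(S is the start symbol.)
A shift-reduce conflict occurs when an LR(0) state has both:
  - a complete (reduce) item [A → α .] (dot at the end), and
  - a shift item [B → β . c γ] (dot before a terminal).

Augment with S' → S and build the canonical LR(0) collection (I0 = CLOSURE({[S' → . S]}), then GOTO on every symbol after a dot until no new states appear). It has 16 states:
  I0: { [S → . a a L], [S' → . S] }  — shift
  I1: { [S' → S .] }  — accept
  I2: { [S → a . a L] }  — shift
  I3: { [L → . ; n num], [L → . S num], [L → . a ; ;], [L → . a], [L → . n a], [L → . num], [S → . a a L], [S → a a . L] }  — shift
  I4: { [L → ; . n num] }  — shift
  I5: { [S → a a L .] }  — reduce
  I6: { [L → S . num] }  — shift
  I7: { [L → a . ; ;], [L → a .], [S → a . a L] }  — shift, reduce
  I8: { [L → n . a] }  — shift
  I9: { [L → num .] }  — reduce
  I10: { [L → n a .] }  — reduce
  I11: { [L → a ; . ;] }  — shift
  I12: { [L → a ; ; .] }  — reduce
  I13: { [L → S num .] }  — reduce
  I14: { [L → ; n . num] }  — shift
  I15: { [L → ; n num .] }  — reduce

I7 contains reduce item [L → a .] and shift items [L → a . ; ;], [S → a . a L] — shift-reduce conflict.

Answer: Yes — I7: [L → a .] vs [L → a . ; ;]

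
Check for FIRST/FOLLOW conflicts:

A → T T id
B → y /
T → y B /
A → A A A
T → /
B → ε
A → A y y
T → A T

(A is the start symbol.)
No FIRST/FOLLOW conflicts.

Nullable non-terminals: B.

B: nullable alternative(s) B → ε; FOLLOW(B) = { '/' }
  B → y /: FIRST \ {ε} = { 'y' } — disjoint from FOLLOW(B)
  B → ε: FIRST \ {ε} = { } — this is the only nullable alternative, skip

A, T have no nullable alternative, so no FIRST/FOLLOW check is needed there.

No FIRST/FOLLOW conflicts found.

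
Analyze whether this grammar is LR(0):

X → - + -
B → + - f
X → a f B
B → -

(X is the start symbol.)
Augment with X' → X and build the canonical LR(0) collection (I0 = CLOSURE({[X' → . X]}), then GOTO on every symbol after a dot until no new states appear). It has 12 states:
  I0: { [X → . - + -], [X → . a f B], [X' → . X] }  — shift
  I1: { [X → - . + -] }  — shift
  I2: { [X' → X .] }  — accept
  I3: { [X → a . f B] }  — shift
  I4: { [B → . + - f], [B → . -], [X → a f . B] }  — shift
  I5: { [B → + . - f] }  — shift
  I6: { [B → - .] }  — reduce
  I7: { [X → a f B .] }  — reduce
  I8: { [B → + - . f] }  — shift
  I9: { [B → + - f .] }  — reduce
  I10: { [X → - + . -] }  — shift
  I11: { [X → - + - .] }  — reduce

Every state is either a pure shift/goto state or contains exactly one complete item and nothing to shift — no conflicts. The grammar is LR(0).

Answer: Yes, the grammar is LR(0)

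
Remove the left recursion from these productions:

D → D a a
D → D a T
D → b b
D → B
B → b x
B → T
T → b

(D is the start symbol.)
D is directly left-recursive. The standard transformation for
  A → A α₁ | ... | A α_m | β₁ | ... | β_n
is
  A  → β₁ A' | ... | β_n A'
  A' → α₁ A' | ... | α_m A' | ε

D → b b becomes D → b b D'
D → B becomes D → B D'
D → D a a becomes D' → a a D'
D → D a T becomes D' → a T D'
Add D' → ε

Productions for other non-terminals are unchanged:
  B → b x
  B → T
  T → b

Resulting grammar:
D → b b D'
D → B D'
D' → a a D'
D' → a T D'
D' → ε
B → b x
B → T
T → b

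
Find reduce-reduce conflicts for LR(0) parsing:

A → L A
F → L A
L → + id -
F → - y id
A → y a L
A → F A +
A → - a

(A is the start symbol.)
Yes — I9: [A → L A .] vs [F → L A .]

Augment with A' → A and build the canonical LR(0) collection (I0 = CLOSURE({[A' → . A]}), then GOTO on every symbol after a dot until no new states appear). It has 17 states:
  I0: { [A → . - a], [A → . F A +], [A → . L A], [A → . y a L], [A' → . A], [F → . - y id], [F → . L A], [L → . + id -] }  — shift
  I1: { [L → + . id -] }  — shift
  I2: { [A → - . a], [F → - . y id] }  — shift
  I3: { [A' → A .] }  — accept
  I4: { [A → . - a], [A → . F A +], [A → . L A], [A → . y a L], [A → F . A +], [F → . - y id], [F → . L A], [L → . + id -] }  — shift
  I5: { [A → . - a], [A → . F A +], [A → . L A], [A → . y a L], [A → L . A], [F → . - y id], [F → . L A], [F → L . A], [L → . + id -] }  — shift
  I6: { [A → y . a L] }  — shift
  I7: { [A → y a . L], [L → . + id -] }  — shift
  I8: { [A → y a L .] }  — reduce
  I9: { [A → L A .], [F → L A .] }  — 2 reduces
  I10: { [A → F A . +] }  — shift
  I11: { [A → F A + .] }  — reduce
  I12: { [A → - a .] }  — reduce
  I13: { [F → - y . id] }  — shift
  I14: { [F → - y id .] }  — reduce
  I15: { [L → + id . -] }  — shift
  I16: { [L → + id - .] }  — reduce

I9 contains complete items [A → L A .], [F → L A .] — reduce-reduce conflict.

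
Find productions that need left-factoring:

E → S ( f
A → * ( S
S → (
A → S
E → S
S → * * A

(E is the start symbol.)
Left-factoring is needed when two productions for the same non-terminal
share a common prefix on the right-hand side.

Productions for E:
  E → S ( f
  E → S
Productions for A:
  A → * ( S
  A → S
Productions for S:
  S → (
  S → * * A

Found common prefix 'S' in productions for E

Answer: Yes, E has productions with common prefix 'S'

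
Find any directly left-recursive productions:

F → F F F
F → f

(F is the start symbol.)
Yes, F is left-recursive

F → F F F: LEFT RECURSIVE (starts with F)
F → f: starts with f

The grammar has direct left recursion on: F.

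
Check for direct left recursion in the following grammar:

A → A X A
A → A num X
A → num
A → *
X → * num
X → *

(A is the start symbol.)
A → A X A: LEFT RECURSIVE (starts with A)
A → A num X: LEFT RECURSIVE (starts with A)
A → num: starts with num
A → *: starts with '*'
X → * num: starts with '*'
X → *: starts with '*'

The grammar has direct left recursion on: A.

Answer: Yes, A is left-recursive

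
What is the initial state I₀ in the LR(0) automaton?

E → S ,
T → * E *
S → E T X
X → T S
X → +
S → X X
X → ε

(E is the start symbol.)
First, augment the grammar with E' → E
I₀ = CLOSURE({ [E' → . E] }):
  [E' → . E] has the dot before E: add [E → . S ,]
  [E → . S ,] has the dot before S: add [S → . E T X], [S → . X X]
  [S → . X X] has the dot before X: add [X → . T S], [X → . +], [X → .]
  [X → . T S] has the dot before T: add [T → . * E *]
No further items can be added.

I₀ = { [E → . S ,], [E' → . E], [S → . E T X], [S → . X X], [T → . * E *], [X → . +], [X → . T S], [X → .] }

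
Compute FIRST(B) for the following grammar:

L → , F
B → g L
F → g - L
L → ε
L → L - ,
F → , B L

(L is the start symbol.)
{ 'g' }

To compute FIRST(B), examine every production with B on the left-hand side, reading each right-hand side left to right until a non-nullable symbol is reached.

From B → g L:
  - g is a terminal: add 'g' and stop

Collecting: FIRST(B) = { 'g' }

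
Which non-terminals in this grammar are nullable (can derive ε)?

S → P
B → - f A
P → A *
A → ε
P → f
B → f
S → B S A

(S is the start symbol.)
{ 'A' }

A non-terminal is nullable if it can derive ε (the empty string): either it has an ε-production, or it has a production whose right-hand side consists entirely of nullable non-terminals.

ε-productions: A → ε
So A is immediately nullable.
No further non-terminal can be added: every production for the remaining non-terminals contains a terminal or a non-nullable non-terminal.
Nullable = { 'A' }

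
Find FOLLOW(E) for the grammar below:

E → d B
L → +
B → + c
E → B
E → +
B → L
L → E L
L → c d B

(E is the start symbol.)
{ $, '+', 'c', 'd' }

E is the start symbol, so $ ∈ FOLLOW(E).
In L → E L: E is followed by L, add FIRST(L) \ {ε} = { '+', 'c', 'd' }

Taking the union: FOLLOW(E) = { $, '+', 'c', 'd' }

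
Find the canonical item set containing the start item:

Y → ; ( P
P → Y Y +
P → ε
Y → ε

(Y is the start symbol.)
{ [Y → . ; ( P], [Y → .], [Y' → . Y] }

First, augment the grammar with Y' → Y
I₀ = CLOSURE({ [Y' → . Y] }):
  [Y' → . Y] has the dot before Y: add [Y → . ; ( P], [Y → .]
No further items can be added.

I₀ = { [Y → . ; ( P], [Y → .], [Y' → . Y] }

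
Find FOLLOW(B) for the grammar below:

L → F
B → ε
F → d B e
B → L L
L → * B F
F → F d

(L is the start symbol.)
To compute FOLLOW(B), find every occurrence of B on a right-hand side N → α B β: add FIRST(β) \ {ε}, and if β is empty or nullable also add FOLLOW(N). Iterate to a fixed point.

In F → d B e: B is followed by e, add FIRST(e) \ {ε} = { 'e' }
In L → * B F: B is followed by F, add FIRST(F) \ {ε} = { 'd' }

Taking the union: FOLLOW(B) = { 'd', 'e' }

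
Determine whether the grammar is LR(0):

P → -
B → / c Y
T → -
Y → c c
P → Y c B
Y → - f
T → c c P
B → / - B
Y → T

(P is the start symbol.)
Augment with P' → P and build the canonical LR(0) collection (I0 = CLOSURE({[P' → . P]}), then GOTO on every symbol after a dot until no new states appear). It has 17 states:
  I0: { [P → . -], [P → . Y c B], [P' → . P], [T → . -], [T → . c c P], [Y → . - f], [Y → . T], [Y → . c c] }  — shift
  I1: { [P → - .], [T → - .], [Y → - . f] }  — shift, 2 reduces
  I2: { [P' → P .] }  — accept
  I3: { [Y → T .] }  — reduce
  I4: { [P → Y . c B] }  — shift
  I5: { [T → c . c P], [Y → c . c] }  — shift
  I6: { [P → . -], [P → . Y c B], [T → . -], [T → . c c P], [T → c c . P], [Y → . - f], [Y → . T], [Y → . c c], [Y → c c .] }  — shift, reduce
  I7: { [T → c c P .] }  — reduce
  I8: { [B → . / - B], [B → . / c Y], [P → Y c . B] }  — shift
  I9: { [B → / . - B], [B → / . c Y] }  — shift
  I10: { [P → Y c B .] }  — reduce
  I11: { [B → . / - B], [B → . / c Y], [B → / - . B] }  — shift
  I12: { [B → / c . Y], [T → . -], [T → . c c P], [Y → . - f], [Y → . T], [Y → . c c] }  — shift
  I13: { [T → - .], [Y → - . f] }  — shift, reduce
  I14: { [B → / c Y .] }  — reduce
  I15: { [Y → - f .] }  — reduce
  I16: { [B → / - B .] }  — reduce

Conflict in state I1:
  Shift-reduce conflict between [P → - .] and [Y → - . f]
So the grammar is NOT LR(0).

Answer: No. Shift-reduce conflict between [P → - .] and [Y → - . f]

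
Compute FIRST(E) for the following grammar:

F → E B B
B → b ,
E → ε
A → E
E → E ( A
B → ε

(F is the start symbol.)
To compute FIRST(E), examine every production with E on the left-hand side, reading each right-hand side left to right until a non-nullable symbol is reached.

From E → ε:
  - ε-production, so ε ∈ FIRST(E)
From E → E ( A:
  - E is the symbol being defined: contributes nothing new
    E is nullable, so continue to the next symbol
  - '(' is a terminal: add '(' and stop

Collecting: FIRST(E) = { '(', ε }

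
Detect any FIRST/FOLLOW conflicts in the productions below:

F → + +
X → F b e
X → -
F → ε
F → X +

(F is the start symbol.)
Yes. F → X '+' with FOLLOW(F) on { 'b' }

A FIRST/FOLLOW conflict occurs when a non-terminal N has a nullable alternative N → β (β ⇒* ε) and another alternative N → α with FIRST(α) ∩ FOLLOW(N) ≠ ∅: on such a lookahead the parser cannot decide between expanding α and letting N vanish via β.

Nullable non-terminals: F.
FIRST sets used below: FIRST(X) = { '+', '-', 'b' }

F: nullable alternative(s) F → ε; FOLLOW(F) = { $, 'b' }
  F → + +: FIRST \ {ε} = { '+' } — disjoint from FOLLOW(F)
  F → ε: FIRST \ {ε} = { } — this is the only nullable alternative, skip
  F → X +: FIRST \ {ε} = { '+', '-', 'b' } — overlaps FOLLOW(F) on { 'b' }: CONFLICT

X has no nullable alternative, so no FIRST/FOLLOW check is needed there.

So the grammar has 1 FIRST/FOLLOW conflict (marked CONFLICT above).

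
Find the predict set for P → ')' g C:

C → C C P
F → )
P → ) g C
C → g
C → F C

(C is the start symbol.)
PREDICT(P → ')' g C) = (FIRST(RHS) \ {ε}) ∪ (FOLLOW(P) if ε ∈ FIRST(RHS), i.e. RHS ⇒* ε)
FIRST(')' g C) = { ')' }
ε ∉ FIRST(')' g C), so FOLLOW(P) is not added.
PREDICT(P → ')' g C) = { ')' }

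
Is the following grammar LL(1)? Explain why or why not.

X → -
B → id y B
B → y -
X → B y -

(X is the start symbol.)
Yes, the grammar is LL(1).

A grammar is LL(1) if for each non-terminal N with multiple productions, the predict sets of those productions are pairwise disjoint, where PREDICT(N → α) = (FIRST(α) \ {ε}) ∪ (FOLLOW(N) if α ⇒* ε).

Relevant sets:
  FIRST(B) = { 'id', 'y' }

For X:
  PREDICT(X → '-') = { '-' }
  PREDICT(X → B y '-') = { 'id', 'y' }
For B:
  PREDICT(B → id y B) = { 'id' }
  PREDICT(B → y '-') = { 'y' }

All predict sets are disjoint. The grammar IS LL(1).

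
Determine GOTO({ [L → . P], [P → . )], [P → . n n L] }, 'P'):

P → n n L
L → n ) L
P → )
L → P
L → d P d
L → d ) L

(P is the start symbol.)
GOTO(I, 'P') = CLOSURE({ [A → αX.β] : [A → α.Xβ] ∈ I, X = 'P' })

Items with dot before 'P', with the dot advanced:
  [L → . P] → [L → P .]
Closure adds nothing (no advanced item has the dot before a non-terminal).

GOTO = { [L → P .] }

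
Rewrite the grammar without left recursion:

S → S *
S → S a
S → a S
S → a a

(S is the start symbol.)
S is directly left-recursive. The standard transformation for
  A → A α₁ | ... | A α_m | β₁ | ... | β_n
is
  A  → β₁ A' | ... | β_n A'
  A' → α₁ A' | ... | α_m A' | ε

S → a S becomes S → a S S'
S → a a becomes S → a a S'
S → S * becomes S' → * S'
S → S a becomes S' → a S'
Add S' → ε

Resulting grammar:
S → a S S'
S → a a S'
S' → * S'
S' → a S'
S' → ε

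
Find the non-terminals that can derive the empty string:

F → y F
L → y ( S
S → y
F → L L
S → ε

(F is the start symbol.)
{ 'S' }

A non-terminal is nullable if it can derive ε (the empty string): either it has an ε-production, or it has a production whose right-hand side consists entirely of nullable non-terminals.

ε-productions: S → ε
So S is immediately nullable.
No further non-terminal can be added: every production for the remaining non-terminals contains a terminal or a non-nullable non-terminal.
Nullable = { 'S' }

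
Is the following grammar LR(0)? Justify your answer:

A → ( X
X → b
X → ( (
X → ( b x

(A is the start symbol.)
Augment with A' → A and build the canonical LR(0) collection (I0 = CLOSURE({[A' → . A]}), then GOTO on every symbol after a dot until no new states appear). It has 9 states:
  I0: { [A → . ( X], [A' → . A] }  — shift
  I1: { [A → ( . X], [X → . ( (], [X → . ( b x], [X → . b] }  — shift
  I2: { [A' → A .] }  — accept
  I3: { [X → ( . (], [X → ( . b x] }  — shift
  I4: { [A → ( X .] }  — reduce
  I5: { [X → b .] }  — reduce
  I6: { [X → ( ( .] }  — reduce
  I7: { [X → ( b . x] }  — shift
  I8: { [X → ( b x .] }  — reduce

Every state is either a pure shift/goto state or contains exactly one complete item and nothing to shift — no conflicts. The grammar is LR(0).

Answer: Yes, the grammar is LR(0)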